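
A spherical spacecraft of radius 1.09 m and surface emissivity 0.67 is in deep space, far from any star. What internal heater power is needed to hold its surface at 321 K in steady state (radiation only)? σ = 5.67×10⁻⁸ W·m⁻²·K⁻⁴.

P = εσ·4πr²·T⁴.
4πr² = 14.93 m²; T⁴ = 1.062×10¹⁰ K⁴.
P = 0.67·5.67×10⁻⁸·14.93·1.062×10¹⁰.

P ≈ 6020 W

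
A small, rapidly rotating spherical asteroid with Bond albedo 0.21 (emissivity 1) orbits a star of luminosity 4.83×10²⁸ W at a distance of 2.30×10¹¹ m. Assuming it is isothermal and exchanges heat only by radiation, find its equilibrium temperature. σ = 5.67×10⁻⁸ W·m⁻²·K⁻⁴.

T ≈ 709 K

First find the stellar flux at distance d: S = L/(4πd²) = 4.83×10²⁸/(4π·(2.30×10¹¹)²) = 72660 W/m².
For an isothermal sphere, absorbed (1−a)S·πr² = emitted σ·4πr²·T⁴, so T⁴ = (1−a)S/(4σ).
T⁴ = 0.790·72660/(4·5.67×10⁻⁸) = 2.531×10¹¹ K⁴.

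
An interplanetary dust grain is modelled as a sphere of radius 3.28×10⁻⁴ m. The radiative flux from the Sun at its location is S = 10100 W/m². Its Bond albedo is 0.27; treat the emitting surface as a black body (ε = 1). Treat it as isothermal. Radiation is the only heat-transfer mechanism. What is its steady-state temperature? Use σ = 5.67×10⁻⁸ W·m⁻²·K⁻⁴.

T ≈ 425 K

At equilibrium, absorbed power = emitted power.
Absorbing cross-section = πr² = 3.380×10⁻⁷ m²; emitting surface = 4πr² = 1.352×10⁻⁶ m² (ratio 4).
(1−a)S·A_cross = εσ·A_surf·T⁴  ⇒  T⁴ = (1−a)S/(4σ).
T⁴ = 0.730·10100/(4·5.67×10⁻⁸) = 3.251×10¹⁰ K⁴.
T = (3.251×10¹⁰)^(1/4).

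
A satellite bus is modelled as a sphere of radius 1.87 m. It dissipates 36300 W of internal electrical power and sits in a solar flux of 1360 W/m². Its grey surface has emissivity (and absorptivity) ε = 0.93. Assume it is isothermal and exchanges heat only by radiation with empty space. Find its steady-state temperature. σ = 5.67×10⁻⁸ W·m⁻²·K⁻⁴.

T ≈ 384 K

At steady state, absorbed solar power + internal power = radiated power.
Absorbed: α·S·A_cross = 0.93·1360·10.99 = 13890 W (cross-section πr²).
Total input = 13890 + 36300 = 50190 W.
Radiated: εσ·A_surf·T⁴ with A_surf = 4πr² = 43.94 m².
T⁴ = 50190/(0.93·5.67×10⁻⁸·43.94) = 2.166×10¹⁰ K⁴.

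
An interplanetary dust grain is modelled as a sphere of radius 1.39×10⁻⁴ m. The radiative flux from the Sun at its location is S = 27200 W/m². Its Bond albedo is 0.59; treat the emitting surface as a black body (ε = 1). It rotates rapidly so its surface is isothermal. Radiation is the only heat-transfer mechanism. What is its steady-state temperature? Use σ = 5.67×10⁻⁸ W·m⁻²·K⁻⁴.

T ≈ 471 K

At equilibrium, absorbed power = emitted power.
Absorbing cross-section = πr² = 6.070×10⁻⁸ m²; emitting surface = 4πr² = 2.428×10⁻⁷ m² (ratio 4).
(1−a)S·A_cross = εσ·A_surf·T⁴  ⇒  T⁴ = (1−a)S/(4σ).
T⁴ = 0.410·27200/(4·5.67×10⁻⁸) = 4.917×10¹⁰ K⁴.
T = (4.917×10¹⁰)^(1/4).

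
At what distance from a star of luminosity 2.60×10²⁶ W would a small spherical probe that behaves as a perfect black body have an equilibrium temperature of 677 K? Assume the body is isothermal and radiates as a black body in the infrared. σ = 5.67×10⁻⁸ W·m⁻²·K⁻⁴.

For an isothermal black-emitting sphere, (1−a)S·πr² = σ·4πr²·T⁴ ⇒ S = 4σT⁴/(1−a).
S = 4·5.67×10⁻⁸·(677)⁴/1.00 = 47640 W/m².
Flux falls as S = L/(4πd²), so d = √(L/(4πS)) = √(2.60×10²⁶/(4π·47640)).

d ≈ 2.08×10¹⁰ m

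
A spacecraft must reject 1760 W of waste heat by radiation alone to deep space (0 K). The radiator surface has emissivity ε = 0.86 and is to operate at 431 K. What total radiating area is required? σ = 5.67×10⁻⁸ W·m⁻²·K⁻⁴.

P = εσA T⁴ ⇒ A = P/(εσT⁴).
T⁴ = 3.451×10¹⁰ K⁴.
A = 1760/(0.86 × 5.67×10⁻⁸ × 3.451×10¹⁰).

A ≈ 1.05 m²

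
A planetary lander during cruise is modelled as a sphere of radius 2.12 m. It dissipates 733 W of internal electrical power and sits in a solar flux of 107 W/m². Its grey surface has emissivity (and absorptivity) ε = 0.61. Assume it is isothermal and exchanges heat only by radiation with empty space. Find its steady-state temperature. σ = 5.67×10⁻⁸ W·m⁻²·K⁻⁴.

At steady state, absorbed solar power + internal power = radiated power.
Absorbed: α·S·A_cross = 0.61·107·14.12 = 921.6 W (cross-section πr²).
Total input = 921.6 + 733 = 1655 W.
Radiated: εσ·A_surf·T⁴ with A_surf = 4πr² = 56.48 m².
T⁴ = 1655/(0.61·5.67×10⁻⁸·56.48) = 8.470×10⁸ K⁴.

T ≈ 171 K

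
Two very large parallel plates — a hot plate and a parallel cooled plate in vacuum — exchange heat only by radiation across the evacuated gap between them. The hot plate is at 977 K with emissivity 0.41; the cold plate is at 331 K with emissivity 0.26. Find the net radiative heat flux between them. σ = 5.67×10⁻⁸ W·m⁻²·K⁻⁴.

q ≈ 9650 W/m²

For two infinite grey parallel plates, q = σ(T₁⁴ − T₂⁴)/(1/ε₁ + 1/ε₂ − 1).
T₁⁴ − T₂⁴ = 9.111×10¹¹ − 1.200×10¹⁰ = 8.991×10¹¹ K⁴.
1/ε₁ + 1/ε₂ − 1 = 2.439 + 3.846 − 1 = 5.285.
q = 5.67×10⁻⁸ × 8.991×10¹¹ / 5.285.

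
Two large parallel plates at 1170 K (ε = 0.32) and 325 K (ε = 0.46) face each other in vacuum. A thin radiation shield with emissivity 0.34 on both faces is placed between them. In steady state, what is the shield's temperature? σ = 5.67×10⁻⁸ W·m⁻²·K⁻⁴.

T_s ≈ 959 K

In steady state the net flux on the hot side equals that on the cold side.
σ(T₁⁴−T_s⁴)/D₁ = σ(T_s⁴−T₂⁴)/D₂, with D₁ = 1/ε₁+1/ε_s−1 = 5.066, D₂ = 1/ε_s+1/ε₂−1 = 4.115.
Solve for T_s⁴: T_s⁴ = (D₂·T₁⁴ + D₁·T₂⁴)/(D₁+D₂) = 8.460×10¹¹ K⁴.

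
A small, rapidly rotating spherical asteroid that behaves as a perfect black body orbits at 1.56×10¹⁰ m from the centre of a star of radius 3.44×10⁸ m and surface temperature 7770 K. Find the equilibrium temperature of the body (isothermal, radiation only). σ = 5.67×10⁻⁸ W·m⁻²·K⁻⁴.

T ≈ 816 K

The star's surface emits σT_*⁴; at distance d the flux is S = σT_*⁴(R_*/d)².
S = 5.67×10⁻⁸·(7770)⁴·(3.44×10⁸/1.56×10¹⁰)² = 1.005×10⁵ W/m².
For an isothermal sphere T⁴ = (1−a)S/(4σ) = 4.431×10¹¹ K⁴.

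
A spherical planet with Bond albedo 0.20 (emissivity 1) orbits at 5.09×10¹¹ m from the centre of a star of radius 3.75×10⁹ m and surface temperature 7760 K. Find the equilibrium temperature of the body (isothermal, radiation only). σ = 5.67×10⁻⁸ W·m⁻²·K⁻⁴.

T ≈ 445 K

The star's surface emits σT_*⁴; at distance d the flux is S = σT_*⁴(R_*/d)².
S = 5.67×10⁻⁸·(7760)⁴·(3.75×10⁹/5.09×10¹¹)² = 11160 W/m².
For an isothermal sphere T⁴ = (1−a)S/(4σ) = 3.936×10¹⁰ K⁴.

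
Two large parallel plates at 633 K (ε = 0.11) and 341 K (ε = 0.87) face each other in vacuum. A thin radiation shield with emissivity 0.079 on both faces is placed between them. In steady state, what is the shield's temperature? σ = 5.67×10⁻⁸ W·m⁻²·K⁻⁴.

T_s ≈ 514 K

In steady state the net flux on the hot side equals that on the cold side.
σ(T₁⁴−T_s⁴)/D₁ = σ(T_s⁴−T₂⁴)/D₂, with D₁ = 1/ε₁+1/ε_s−1 = 20.75, D₂ = 1/ε_s+1/ε₂−1 = 12.81.
Solve for T_s⁴: T_s⁴ = (D₂·T₁⁴ + D₁·T₂⁴)/(D₁+D₂) = 6.964×10¹⁰ K⁴.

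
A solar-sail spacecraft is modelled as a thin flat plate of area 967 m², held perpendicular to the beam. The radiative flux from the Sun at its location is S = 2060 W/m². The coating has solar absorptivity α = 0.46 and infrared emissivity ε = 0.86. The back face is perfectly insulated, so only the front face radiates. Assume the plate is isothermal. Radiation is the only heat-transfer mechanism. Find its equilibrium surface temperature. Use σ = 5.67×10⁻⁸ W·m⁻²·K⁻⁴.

T ≈ 373 K

At equilibrium, absorbed power = emitted power.
Absorbing cross-section = A = 967.0 m²; emitting surface = A = 967.0 m² (ratio 1).
αS·A_cross = εσ·A_surf·T⁴  ⇒  T⁴ = αS/(ε·1σ).
T⁴ = 0.460·2060/(0.86·1·5.67×10⁻⁸) = 1.943×10¹⁰ K⁴.
T = (1.943×10¹⁰)^(1/4).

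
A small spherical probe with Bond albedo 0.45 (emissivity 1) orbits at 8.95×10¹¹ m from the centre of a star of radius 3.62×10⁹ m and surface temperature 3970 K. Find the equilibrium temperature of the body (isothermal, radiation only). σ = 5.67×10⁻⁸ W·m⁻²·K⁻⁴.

The star's surface emits σT_*⁴; at distance d the flux is S = σT_*⁴(R_*/d)².
S = 5.67×10⁻⁸·(3970)⁴·(3.62×10⁹/8.95×10¹¹)² = 230.4 W/m².
For an isothermal sphere T⁴ = (1−a)S/(4σ) = 5.588×10⁸ K⁴.

T ≈ 154 K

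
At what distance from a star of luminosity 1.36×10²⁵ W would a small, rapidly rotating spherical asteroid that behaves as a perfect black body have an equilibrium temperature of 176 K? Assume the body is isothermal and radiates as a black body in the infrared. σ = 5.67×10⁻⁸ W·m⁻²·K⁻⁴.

d ≈ 7.05×10¹⁰ m

For an isothermal black-emitting sphere, (1−a)S·πr² = σ·4πr²·T⁴ ⇒ S = 4σT⁴/(1−a).
S = 4·5.67×10⁻⁸·(176)⁴/1.00 = 217.6 W/m².
Flux falls as S = L/(4πd²), so d = √(L/(4πS)) = √(1.36×10²⁵/(4π·217.6)).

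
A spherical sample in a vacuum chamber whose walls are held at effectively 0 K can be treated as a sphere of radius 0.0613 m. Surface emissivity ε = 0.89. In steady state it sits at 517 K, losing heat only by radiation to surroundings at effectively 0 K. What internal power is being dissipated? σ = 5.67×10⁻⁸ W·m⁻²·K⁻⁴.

Steady state: P = εσA T⁴.
A = 4πr² = 0.04722 m²; T⁴ = (517)⁴ = 7.144×10¹⁰ K⁴.
P = 0.89 × 5.67×10⁻⁸ × 0.04722 × 7.144×10¹⁰.

P ≈ 170 W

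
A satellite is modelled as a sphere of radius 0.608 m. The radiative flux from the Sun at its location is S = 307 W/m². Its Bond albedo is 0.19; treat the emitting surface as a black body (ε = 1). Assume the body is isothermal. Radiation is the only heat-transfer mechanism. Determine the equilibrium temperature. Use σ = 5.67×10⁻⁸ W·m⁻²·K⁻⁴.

T ≈ 182 K

At equilibrium, absorbed power = emitted power.
Absorbing cross-section = πr² = 1.161 m²; emitting surface = 4πr² = 4.645 m² (ratio 4).
(1−a)S·A_cross = εσ·A_surf·T⁴  ⇒  T⁴ = (1−a)S/(4σ).
T⁴ = 0.810·307/(4·5.67×10⁻⁸) = 1.096×10⁹ K⁴.
T = (1.096×10⁹)^(1/4).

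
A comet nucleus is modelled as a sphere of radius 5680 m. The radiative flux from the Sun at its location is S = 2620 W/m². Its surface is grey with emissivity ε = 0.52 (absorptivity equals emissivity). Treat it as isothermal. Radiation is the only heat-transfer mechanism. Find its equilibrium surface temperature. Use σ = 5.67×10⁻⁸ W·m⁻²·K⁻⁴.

At equilibrium, absorbed power = emitted power.
Absorbing cross-section = πr² = 1.014×10⁸ m²; emitting surface = 4πr² = 4.054×10⁸ m² (ratio 4).
εS·A_cross = εσ·A_surf·T⁴  ⇒  T⁴ = S/(4σ)   (ε cancels).
T⁴ = 2620/(4·5.67×10⁻⁸) = 1.155×10¹⁰ K⁴.
T = (1.155×10¹⁰)^(1/4).

T ≈ 328 K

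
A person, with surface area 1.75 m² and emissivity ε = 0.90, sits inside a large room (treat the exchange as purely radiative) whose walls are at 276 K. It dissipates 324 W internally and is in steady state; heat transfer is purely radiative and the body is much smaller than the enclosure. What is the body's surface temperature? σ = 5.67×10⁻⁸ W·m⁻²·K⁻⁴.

For a small grey body in a large enclosure, net radiated power = εσA(T⁴ − T_w⁴).
Steady state: P = εσA(T⁴ − T_w⁴) with A = 1.75 m².
T⁴ = P/(εσA) + T_w⁴ = 324/(0.90·5.67×10⁻⁸·1.750) + (276)⁴
    = 3.628×10⁹ + 5.803×10⁹ = 9.431×10⁹ K⁴.

T ≈ 312 K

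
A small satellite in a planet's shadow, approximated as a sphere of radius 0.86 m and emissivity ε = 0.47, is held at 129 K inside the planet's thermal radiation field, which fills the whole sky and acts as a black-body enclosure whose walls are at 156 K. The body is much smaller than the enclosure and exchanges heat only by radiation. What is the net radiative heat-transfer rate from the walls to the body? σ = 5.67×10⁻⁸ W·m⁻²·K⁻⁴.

P_net ≈ 78.1 W

For a small grey body in a large enclosure: P_net = εσA(T_body⁴ − T_wall⁴).
A = 4πr² = 9.294 m²; T_body⁴ − T_wall⁴ = 2.769×10⁸ − 5.922×10⁸ = -3.153×10⁸ K⁴.
|P_net| = 0.47·5.67×10⁻⁸·9.294·3.153×10⁸.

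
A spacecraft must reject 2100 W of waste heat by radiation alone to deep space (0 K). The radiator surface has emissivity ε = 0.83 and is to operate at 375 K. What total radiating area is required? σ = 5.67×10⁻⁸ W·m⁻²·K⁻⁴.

P = εσA T⁴ ⇒ A = P/(εσT⁴).
T⁴ = 1.978×10¹⁰ K⁴.
A = 2100/(0.83 × 5.67×10⁻⁸ × 1.978×10¹⁰).

A ≈ 2.26 m²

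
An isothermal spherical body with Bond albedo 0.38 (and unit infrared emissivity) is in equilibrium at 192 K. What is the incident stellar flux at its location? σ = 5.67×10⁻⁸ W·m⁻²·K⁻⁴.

S ≈ 497 W/m²

(1−a)S·πr² = σ·4πr²·T⁴ ⇒ S = 4σT⁴/(1−a).
S = 4·5.67×10⁻⁸·1.359×10⁹/0.620.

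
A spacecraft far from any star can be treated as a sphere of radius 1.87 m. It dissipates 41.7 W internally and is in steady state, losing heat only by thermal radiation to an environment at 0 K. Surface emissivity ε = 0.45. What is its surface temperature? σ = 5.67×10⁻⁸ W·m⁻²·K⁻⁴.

T ≈ 78.1 K

Steady state: internal power = radiated power, P = εσA T⁴.
Radiating area A = 4πr² = 43.94 m².
T⁴ = P/(εσA) = 41.7/(0.45·5.67×10⁻⁸·43.94) = 3.719×10⁷ K⁴.
T = (3.719×10⁷)^(1/4).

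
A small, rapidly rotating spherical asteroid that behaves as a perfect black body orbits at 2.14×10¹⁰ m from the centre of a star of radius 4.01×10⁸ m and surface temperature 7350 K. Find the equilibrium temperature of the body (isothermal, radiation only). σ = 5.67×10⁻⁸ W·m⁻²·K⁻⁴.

T ≈ 711 K

The star's surface emits σT_*⁴; at distance d the flux is S = σT_*⁴(R_*/d)².
S = 5.67×10⁻⁸·(7350)⁴·(4.01×10⁸/2.14×10¹⁰)² = 58100 W/m².
For an isothermal sphere T⁴ = (1−a)S/(4σ) = 2.562×10¹¹ K⁴.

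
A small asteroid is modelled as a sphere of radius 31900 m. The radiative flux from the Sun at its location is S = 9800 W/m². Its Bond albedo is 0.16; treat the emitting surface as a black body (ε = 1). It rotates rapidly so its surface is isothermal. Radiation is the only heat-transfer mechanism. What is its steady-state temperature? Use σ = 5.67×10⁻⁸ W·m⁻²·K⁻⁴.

T ≈ 436 K

At equilibrium, absorbed power = emitted power.
Absorbing cross-section = πr² = 3.197×10⁹ m²; emitting surface = 4πr² = 1.279×10¹⁰ m² (ratio 4).
(1−a)S·A_cross = εσ·A_surf·T⁴  ⇒  T⁴ = (1−a)S/(4σ).
T⁴ = 0.840·9800/(4·5.67×10⁻⁸) = 3.630×10¹⁰ K⁴.
T = (3.630×10¹⁰)^(1/4).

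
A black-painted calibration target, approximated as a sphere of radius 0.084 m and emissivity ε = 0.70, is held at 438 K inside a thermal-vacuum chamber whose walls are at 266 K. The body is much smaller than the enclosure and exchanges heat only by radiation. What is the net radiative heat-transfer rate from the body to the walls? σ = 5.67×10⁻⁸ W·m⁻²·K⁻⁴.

For a small grey body in a large enclosure: P_net = εσA(T_body⁴ − T_wall⁴).
A = 4πr² = 0.08867 m²; T_body⁴ − T_wall⁴ = 3.680×10¹⁰ − 5.006×10⁹ = 3.180×10¹⁰ K⁴.
|P_net| = 0.70·5.67×10⁻⁸·0.08867·3.180×10¹⁰.

P_net ≈ 112 W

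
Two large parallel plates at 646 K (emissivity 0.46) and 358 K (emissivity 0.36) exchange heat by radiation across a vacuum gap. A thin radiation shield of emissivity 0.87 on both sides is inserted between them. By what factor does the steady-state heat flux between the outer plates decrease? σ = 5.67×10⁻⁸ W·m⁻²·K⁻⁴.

Without shield: q₀ = σΔ(T⁴)/(1/ε₁+1/ε₂−1) with denominator 3.952.
With shield the two gaps are in series; the resistances add: (1/ε₁+1/ε_s−1)+(1/ε_s+1/ε₂−1) = 2.323+2.927 = 5.251.
Heat-flux ratio q₀/q = 5.251/3.952.

factor ≈ 1.33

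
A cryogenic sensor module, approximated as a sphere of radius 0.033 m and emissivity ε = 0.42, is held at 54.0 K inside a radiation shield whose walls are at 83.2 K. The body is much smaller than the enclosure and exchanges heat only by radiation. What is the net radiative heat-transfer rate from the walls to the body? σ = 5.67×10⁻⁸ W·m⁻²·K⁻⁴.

P_net ≈ 0.0128 W

For a small grey body in a large enclosure: P_net = εσA(T_body⁴ − T_wall⁴).
A = 4πr² = 0.01368 m²; T_body⁴ − T_wall⁴ = 8.503×10⁶ − 4.792×10⁷ = -3.941×10⁷ K⁴.
|P_net| = 0.42·5.67×10⁻⁸·0.01368·3.941×10⁷.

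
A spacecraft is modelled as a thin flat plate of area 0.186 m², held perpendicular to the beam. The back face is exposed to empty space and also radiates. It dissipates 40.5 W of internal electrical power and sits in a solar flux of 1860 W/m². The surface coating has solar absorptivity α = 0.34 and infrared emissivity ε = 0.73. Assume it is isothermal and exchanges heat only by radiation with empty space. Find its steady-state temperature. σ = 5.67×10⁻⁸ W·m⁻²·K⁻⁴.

At steady state, absorbed solar power + internal power = radiated power.
Absorbed: α·S·A_cross = 0.34·1860·0.1860 = 117.6 W (cross-section A).
Total input = 117.6 + 40.5 = 158.1 W.
Radiated: εσ·A_surf·T⁴ with A_surf = 2A = 0.3720 m².
T⁴ = 158.1/(0.73·5.67×10⁻⁸·0.3720) = 1.027×10¹⁰ K⁴.

T ≈ 318 K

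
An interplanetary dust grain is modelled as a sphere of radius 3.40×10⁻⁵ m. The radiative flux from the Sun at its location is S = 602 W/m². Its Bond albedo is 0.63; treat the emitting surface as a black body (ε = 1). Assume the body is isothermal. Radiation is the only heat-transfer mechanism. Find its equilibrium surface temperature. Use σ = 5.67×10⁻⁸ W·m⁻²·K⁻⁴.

At equilibrium, absorbed power = emitted power.
Absorbing cross-section = πr² = 3.632×10⁻⁹ m²; emitting surface = 4πr² = 1.453×10⁻⁸ m² (ratio 4).
(1−a)S·A_cross = εσ·A_surf·T⁴  ⇒  T⁴ = (1−a)S/(4σ).
T⁴ = 0.370·602/(4·5.67×10⁻⁸) = 9.821×10⁸ K⁴.
T = (9.821×10⁸)^(1/4).

T ≈ 177 K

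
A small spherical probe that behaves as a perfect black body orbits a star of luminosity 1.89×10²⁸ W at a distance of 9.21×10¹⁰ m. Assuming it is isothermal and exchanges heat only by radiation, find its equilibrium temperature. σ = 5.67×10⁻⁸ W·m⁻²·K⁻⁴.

First find the stellar flux at distance d: S = L/(4πd²) = 1.89×10²⁸/(4π·(9.21×10¹⁰)²) = 1.773×10⁵ W/m².
For an isothermal sphere, absorbed (1−a)S·πr² = emitted σ·4πr²·T⁴, so T⁴ = (1−a)S/(4σ).
T⁴ = 1.00·1.773×10⁵/(4·5.67×10⁻⁸) = 7.818×10¹¹ K⁴.

T ≈ 940 K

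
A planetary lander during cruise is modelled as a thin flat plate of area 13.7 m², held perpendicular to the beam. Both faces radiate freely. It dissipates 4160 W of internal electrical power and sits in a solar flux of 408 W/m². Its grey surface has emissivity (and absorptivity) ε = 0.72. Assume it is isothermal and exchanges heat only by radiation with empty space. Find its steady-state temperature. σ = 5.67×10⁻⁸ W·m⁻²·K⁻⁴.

T ≈ 292 K

At steady state, absorbed solar power + internal power = radiated power.
Absorbed: α·S·A_cross = 0.72·408·13.70 = 4025 W (cross-section A).
Total input = 4025 + 4160 = 8185 W.
Radiated: εσ·A_surf·T⁴ with A_surf = 2A = 27.40 m².
T⁴ = 8185/(0.72·5.67×10⁻⁸·27.40) = 7.317×10⁹ K⁴.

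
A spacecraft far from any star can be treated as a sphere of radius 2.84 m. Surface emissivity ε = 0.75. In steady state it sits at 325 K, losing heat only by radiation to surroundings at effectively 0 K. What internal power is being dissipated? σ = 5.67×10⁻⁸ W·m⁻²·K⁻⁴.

Steady state: P = εσA T⁴.
A = 4πr² = 101.4 m²; T⁴ = (325)⁴ = 1.116×10¹⁰ K⁴.
P = 0.75 × 5.67×10⁻⁸ × 101.4 × 1.116×10¹⁰.

P ≈ 48100 W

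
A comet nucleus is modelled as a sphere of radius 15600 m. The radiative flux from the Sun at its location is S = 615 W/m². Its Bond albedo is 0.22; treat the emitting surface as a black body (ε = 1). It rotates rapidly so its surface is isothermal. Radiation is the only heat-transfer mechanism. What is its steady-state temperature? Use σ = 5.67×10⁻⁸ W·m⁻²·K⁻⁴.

T ≈ 214 K

At equilibrium, absorbed power = emitted power.
Absorbing cross-section = πr² = 7.645×10⁸ m²; emitting surface = 4πr² = 3.058×10⁹ m² (ratio 4).
(1−a)S·A_cross = εσ·A_surf·T⁴  ⇒  T⁴ = (1−a)S/(4σ).
T⁴ = 0.780·615/(4·5.67×10⁻⁸) = 2.115×10⁹ K⁴.
T = (2.115×10⁹)^(1/4).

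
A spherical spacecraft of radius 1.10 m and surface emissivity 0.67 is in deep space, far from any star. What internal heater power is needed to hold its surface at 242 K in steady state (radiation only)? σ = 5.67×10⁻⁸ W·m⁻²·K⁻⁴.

P = εσ·4πr²·T⁴.
4πr² = 15.21 m²; T⁴ = 3.430×10⁹ K⁴.
P = 0.67·5.67×10⁻⁸·15.21·3.430×10⁹.

P ≈ 1980 W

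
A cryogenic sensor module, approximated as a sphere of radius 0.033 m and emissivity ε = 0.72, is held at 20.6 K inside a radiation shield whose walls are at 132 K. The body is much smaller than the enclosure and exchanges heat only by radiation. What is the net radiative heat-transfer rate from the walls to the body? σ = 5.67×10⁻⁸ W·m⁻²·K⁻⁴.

For a small grey body in a large enclosure: P_net = εσA(T_body⁴ − T_wall⁴).
A = 4πr² = 0.01368 m²; T_body⁴ − T_wall⁴ = 1.801×10⁵ − 3.036×10⁸ = -3.034×10⁸ K⁴.
|P_net| = 0.72·5.67×10⁻⁸·0.01368·3.034×10⁸.

P_net ≈ 0.170 W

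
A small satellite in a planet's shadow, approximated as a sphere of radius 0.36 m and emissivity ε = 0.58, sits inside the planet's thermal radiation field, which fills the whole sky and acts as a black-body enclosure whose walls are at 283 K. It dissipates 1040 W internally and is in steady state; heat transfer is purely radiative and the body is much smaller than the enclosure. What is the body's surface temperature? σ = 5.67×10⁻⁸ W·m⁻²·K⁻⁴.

For a small grey body in a large enclosure, net radiated power = εσA(T⁴ − T_w⁴).
Steady state: P = εσA(T⁴ − T_w⁴) with A = 4πr² = 1.629 m².
T⁴ = P/(εσA) + T_w⁴ = 1040/(0.58·5.67×10⁻⁸·1.629) + (283)⁴
    = 1.942×10¹⁰ + 6.414×10⁹ = 2.583×10¹⁰ K⁴.

T ≈ 401 K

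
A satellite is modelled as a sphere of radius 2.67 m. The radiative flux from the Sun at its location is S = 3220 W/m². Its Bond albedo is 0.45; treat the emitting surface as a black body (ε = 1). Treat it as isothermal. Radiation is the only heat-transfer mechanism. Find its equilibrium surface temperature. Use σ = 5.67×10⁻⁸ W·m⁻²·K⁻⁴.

At equilibrium, absorbed power = emitted power.
Absorbing cross-section = πr² = 22.40 m²; emitting surface = 4πr² = 89.58 m² (ratio 4).
(1−a)S·A_cross = εσ·A_surf·T⁴  ⇒  T⁴ = (1−a)S/(4σ).
T⁴ = 0.550·3220/(4·5.67×10⁻⁸) = 7.809×10⁹ K⁴.
T = (7.809×10⁹)^(1/4).

T ≈ 297 K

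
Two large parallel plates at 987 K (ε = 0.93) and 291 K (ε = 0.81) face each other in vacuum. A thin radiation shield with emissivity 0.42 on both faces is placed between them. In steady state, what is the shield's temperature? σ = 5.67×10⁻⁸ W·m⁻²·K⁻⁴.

T_s ≈ 838 K

In steady state the net flux on the hot side equals that on the cold side.
σ(T₁⁴−T_s⁴)/D₁ = σ(T_s⁴−T₂⁴)/D₂, with D₁ = 1/ε₁+1/ε_s−1 = 2.456, D₂ = 1/ε_s+1/ε₂−1 = 2.616.
Solve for T_s⁴: T_s⁴ = (D₂·T₁⁴ + D₁·T₂⁴)/(D₁+D₂) = 4.929×10¹¹ K⁴.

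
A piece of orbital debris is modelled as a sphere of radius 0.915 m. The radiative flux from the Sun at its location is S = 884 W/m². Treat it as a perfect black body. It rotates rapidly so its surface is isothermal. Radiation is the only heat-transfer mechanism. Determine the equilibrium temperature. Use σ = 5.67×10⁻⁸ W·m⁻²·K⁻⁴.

At equilibrium, absorbed power = emitted power.
Absorbing cross-section = πr² = 2.630 m²; emitting surface = 4πr² = 10.52 m² (ratio 4).
S·A_cross = εσ·A_surf·T⁴  ⇒  T⁴ = S/(4σ).
T⁴ = 1.00·884/(4·5.67×10⁻⁸) = 3.898×10⁹ K⁴.
T = (3.898×10⁹)^(1/4).

T ≈ 250 K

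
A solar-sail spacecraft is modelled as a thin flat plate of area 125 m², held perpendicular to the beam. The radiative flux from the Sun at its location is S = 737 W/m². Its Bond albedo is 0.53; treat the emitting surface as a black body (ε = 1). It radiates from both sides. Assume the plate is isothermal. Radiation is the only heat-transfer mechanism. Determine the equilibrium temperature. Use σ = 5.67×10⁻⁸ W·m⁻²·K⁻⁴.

At equilibrium, absorbed power = emitted power.
Absorbing cross-section = A = 125.0 m²; emitting surface = 2A = 250.0 m² (ratio 2).
(1−a)S·A_cross = εσ·A_surf·T⁴  ⇒  T⁴ = (1−a)S/(2σ).
T⁴ = 0.470·737/(2·5.67×10⁻⁸) = 3.055×10⁹ K⁴.
T = (3.055×10⁹)^(1/4).

T ≈ 235 K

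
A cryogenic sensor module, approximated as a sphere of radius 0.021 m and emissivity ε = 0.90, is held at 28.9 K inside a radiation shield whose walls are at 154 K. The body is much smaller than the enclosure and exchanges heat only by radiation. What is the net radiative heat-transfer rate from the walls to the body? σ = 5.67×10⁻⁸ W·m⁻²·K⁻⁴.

For a small grey body in a large enclosure: P_net = εσA(T_body⁴ − T_wall⁴).
A = 4πr² = 0.005542 m²; T_body⁴ − T_wall⁴ = 6.976×10⁵ − 5.624×10⁸ = -5.618×10⁸ K⁴.
|P_net| = 0.90·5.67×10⁻⁸·0.005542·5.618×10⁸.

P_net ≈ 0.159 W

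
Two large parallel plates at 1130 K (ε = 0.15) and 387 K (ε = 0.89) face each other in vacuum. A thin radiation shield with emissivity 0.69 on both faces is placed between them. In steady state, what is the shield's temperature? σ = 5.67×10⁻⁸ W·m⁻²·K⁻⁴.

In steady state the net flux on the hot side equals that on the cold side.
σ(T₁⁴−T_s⁴)/D₁ = σ(T_s⁴−T₂⁴)/D₂, with D₁ = 1/ε₁+1/ε_s−1 = 7.116, D₂ = 1/ε_s+1/ε₂−1 = 1.573.
Solve for T_s⁴: T_s⁴ = (D₂·T₁⁴ + D₁·T₂⁴)/(D₁+D₂) = 3.135×10¹¹ K⁴.

T_s ≈ 748 K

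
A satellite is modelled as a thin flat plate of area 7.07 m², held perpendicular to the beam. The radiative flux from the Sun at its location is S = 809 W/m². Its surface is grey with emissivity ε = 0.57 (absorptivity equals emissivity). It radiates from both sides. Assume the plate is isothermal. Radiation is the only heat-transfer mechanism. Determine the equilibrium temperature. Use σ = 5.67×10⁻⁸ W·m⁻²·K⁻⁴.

T ≈ 291 K

At equilibrium, absorbed power = emitted power.
Absorbing cross-section = A = 7.070 m²; emitting surface = 2A = 14.14 m² (ratio 2).
εS·A_cross = εσ·A_surf·T⁴  ⇒  T⁴ = S/(2σ)   (ε cancels).
T⁴ = 809/(2·5.67×10⁻⁸) = 7.134×10⁹ K⁴.
T = (7.134×10⁹)^(1/4).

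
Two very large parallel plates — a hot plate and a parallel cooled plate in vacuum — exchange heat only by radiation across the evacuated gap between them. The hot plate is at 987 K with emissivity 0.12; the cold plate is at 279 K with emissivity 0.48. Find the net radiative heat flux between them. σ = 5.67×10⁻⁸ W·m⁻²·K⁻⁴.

For two infinite grey parallel plates, q = σ(T₁⁴ − T₂⁴)/(1/ε₁ + 1/ε₂ − 1).
T₁⁴ − T₂⁴ = 9.490×10¹¹ − 6.059×10⁹ = 9.429×10¹¹ K⁴.
1/ε₁ + 1/ε₂ − 1 = 8.333 + 2.083 − 1 = 9.417.
q = 5.67×10⁻⁸ × 9.429×10¹¹ / 9.417.

q ≈ 5680 W/m²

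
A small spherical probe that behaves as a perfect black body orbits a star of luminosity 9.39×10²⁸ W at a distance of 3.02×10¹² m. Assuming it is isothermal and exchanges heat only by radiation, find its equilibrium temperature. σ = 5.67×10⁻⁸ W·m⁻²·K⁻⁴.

First find the stellar flux at distance d: S = L/(4πd²) = 9.39×10²⁸/(4π·(3.02×10¹²)²) = 819.3 W/m².
For an isothermal sphere, absorbed (1−a)S·πr² = emitted σ·4πr²·T⁴, so T⁴ = (1−a)S/(4σ).
T⁴ = 1.00·819.3/(4·5.67×10⁻⁸) = 3.612×10⁹ K⁴.

T ≈ 245 K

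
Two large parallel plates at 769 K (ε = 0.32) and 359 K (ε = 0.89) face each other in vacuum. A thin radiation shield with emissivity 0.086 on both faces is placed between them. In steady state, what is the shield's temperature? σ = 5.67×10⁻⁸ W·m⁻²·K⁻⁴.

In steady state the net flux on the hot side equals that on the cold side.
σ(T₁⁴−T_s⁴)/D₁ = σ(T_s⁴−T₂⁴)/D₂, with D₁ = 1/ε₁+1/ε_s−1 = 13.75, D₂ = 1/ε_s+1/ε₂−1 = 11.75.
Solve for T_s⁴: T_s⁴ = (D₂·T₁⁴ + D₁·T₂⁴)/(D₁+D₂) = 1.701×10¹¹ K⁴.

T_s ≈ 642 K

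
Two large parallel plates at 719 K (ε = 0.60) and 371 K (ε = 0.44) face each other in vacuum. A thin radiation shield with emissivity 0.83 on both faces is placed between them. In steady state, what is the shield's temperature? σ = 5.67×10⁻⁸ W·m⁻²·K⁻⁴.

In steady state the net flux on the hot side equals that on the cold side.
σ(T₁⁴−T_s⁴)/D₁ = σ(T_s⁴−T₂⁴)/D₂, with D₁ = 1/ε₁+1/ε_s−1 = 1.871, D₂ = 1/ε_s+1/ε₂−1 = 2.478.
Solve for T_s⁴: T_s⁴ = (D₂·T₁⁴ + D₁·T₂⁴)/(D₁+D₂) = 1.604×10¹¹ K⁴.

T_s ≈ 633 K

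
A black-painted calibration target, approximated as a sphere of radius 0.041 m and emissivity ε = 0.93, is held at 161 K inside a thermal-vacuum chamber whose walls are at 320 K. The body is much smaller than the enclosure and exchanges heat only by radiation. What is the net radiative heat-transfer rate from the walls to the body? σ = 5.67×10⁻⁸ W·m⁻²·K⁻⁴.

For a small grey body in a large enclosure: P_net = εσA(T_body⁴ − T_wall⁴).
A = 4πr² = 0.02112 m²; T_body⁴ − T_wall⁴ = 6.719×10⁸ − 1.049×10¹⁰ = -9.814×10⁹ K⁴.
|P_net| = 0.93·5.67×10⁻⁸·0.02112·9.814×10⁹.

P_net ≈ 10.9 W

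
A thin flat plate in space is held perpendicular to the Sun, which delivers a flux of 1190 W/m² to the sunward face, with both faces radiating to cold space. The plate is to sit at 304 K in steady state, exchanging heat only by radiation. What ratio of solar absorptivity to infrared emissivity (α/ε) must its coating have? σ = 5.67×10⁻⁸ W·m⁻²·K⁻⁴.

α/ε ≈ 0.814

Balance: αS·A = εσ·2A·T⁴ ⇒ α/ε = 2σT⁴/S.
α/ε = 2·5.67×10⁻⁸·(304)⁴/1190 = 2·5.67×10⁻⁸·8.541×10⁹/1190.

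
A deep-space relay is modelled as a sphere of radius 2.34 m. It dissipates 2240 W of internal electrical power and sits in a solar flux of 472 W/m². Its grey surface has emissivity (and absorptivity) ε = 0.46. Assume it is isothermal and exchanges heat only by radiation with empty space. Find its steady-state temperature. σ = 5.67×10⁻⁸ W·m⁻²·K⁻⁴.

At steady state, absorbed solar power + internal power = radiated power.
Absorbed: α·S·A_cross = 0.46·472·17.20 = 3735 W (cross-section πr²).
Total input = 3735 + 2240 = 5975 W.
Radiated: εσ·A_surf·T⁴ with A_surf = 4πr² = 68.81 m².
T⁴ = 5975/(0.46·5.67×10⁻⁸·68.81) = 3.329×10⁹ K⁴.

T ≈ 240 K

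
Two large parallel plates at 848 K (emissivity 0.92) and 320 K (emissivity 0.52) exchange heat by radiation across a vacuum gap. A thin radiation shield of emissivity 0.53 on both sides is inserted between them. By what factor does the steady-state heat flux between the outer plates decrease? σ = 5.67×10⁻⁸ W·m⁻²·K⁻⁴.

Without shield: q₀ = σΔ(T⁴)/(1/ε₁+1/ε₂−1) with denominator 2.010.
With shield the two gaps are in series; the resistances add: (1/ε₁+1/ε_s−1)+(1/ε_s+1/ε₂−1) = 1.974+2.810 = 4.784.
Heat-flux ratio q₀/q = 4.784/2.010.

factor ≈ 2.38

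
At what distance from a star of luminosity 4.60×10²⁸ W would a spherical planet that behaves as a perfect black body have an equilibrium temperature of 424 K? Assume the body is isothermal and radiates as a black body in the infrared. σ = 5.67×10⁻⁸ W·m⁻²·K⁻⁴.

d ≈ 7.07×10¹¹ m

For an isothermal black-emitting sphere, (1−a)S·πr² = σ·4πr²·T⁴ ⇒ S = 4σT⁴/(1−a).
S = 4·5.67×10⁻⁸·(424)⁴/1.00 = 7330 W/m².
Flux falls as S = L/(4πd²), so d = √(L/(4πS)) = √(4.60×10²⁸/(4π·7330)).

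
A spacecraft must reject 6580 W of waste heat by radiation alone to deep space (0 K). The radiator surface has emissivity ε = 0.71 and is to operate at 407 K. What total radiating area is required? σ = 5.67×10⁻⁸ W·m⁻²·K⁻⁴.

P = εσA T⁴ ⇒ A = P/(εσT⁴).
T⁴ = 2.744×10¹⁰ K⁴.
A = 6580/(0.71 × 5.67×10⁻⁸ × 2.744×10¹⁰).

A ≈ 5.96 m²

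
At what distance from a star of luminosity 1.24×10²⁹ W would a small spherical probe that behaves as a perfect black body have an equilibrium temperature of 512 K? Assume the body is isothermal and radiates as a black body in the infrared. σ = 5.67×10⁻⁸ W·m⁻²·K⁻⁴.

For an isothermal black-emitting sphere, (1−a)S·πr² = σ·4πr²·T⁴ ⇒ S = 4σT⁴/(1−a).
S = 4·5.67×10⁻⁸·(512)⁴/1.00 = 15590 W/m².
Flux falls as S = L/(4πd²), so d = √(L/(4πS)) = √(1.24×10²⁹/(4π·15590)).

d ≈ 7.96×10¹¹ m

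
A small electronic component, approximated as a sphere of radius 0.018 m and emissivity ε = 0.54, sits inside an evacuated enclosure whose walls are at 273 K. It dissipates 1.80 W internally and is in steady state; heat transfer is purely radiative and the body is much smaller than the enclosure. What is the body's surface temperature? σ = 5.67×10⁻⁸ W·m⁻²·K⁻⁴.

T ≈ 376 K

For a small grey body in a large enclosure, net radiated power = εσA(T⁴ − T_w⁴).
Steady state: P = εσA(T⁴ − T_w⁴) with A = 4πr² = 0.004072 m².
T⁴ = P/(εσA) + T_w⁴ = 1.80/(0.54·5.67×10⁻⁸·0.004072) + (273)⁴
    = 1.444×10¹⁰ + 5.555×10⁹ = 1.999×10¹⁰ K⁴.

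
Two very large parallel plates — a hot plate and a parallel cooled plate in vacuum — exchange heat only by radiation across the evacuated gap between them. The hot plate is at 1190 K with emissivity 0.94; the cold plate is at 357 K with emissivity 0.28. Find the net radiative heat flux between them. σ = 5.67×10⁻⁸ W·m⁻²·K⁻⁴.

q ≈ 31000 W/m²

For two infinite grey parallel plates, q = σ(T₁⁴ − T₂⁴)/(1/ε₁ + 1/ε₂ − 1).
T₁⁴ − T₂⁴ = 2.005×10¹² − 1.624×10¹⁰ = 1.989×10¹² K⁴.
1/ε₁ + 1/ε₂ − 1 = 1.064 + 3.571 − 1 = 3.635.
q = 5.67×10⁻⁸ × 1.989×10¹² / 3.635.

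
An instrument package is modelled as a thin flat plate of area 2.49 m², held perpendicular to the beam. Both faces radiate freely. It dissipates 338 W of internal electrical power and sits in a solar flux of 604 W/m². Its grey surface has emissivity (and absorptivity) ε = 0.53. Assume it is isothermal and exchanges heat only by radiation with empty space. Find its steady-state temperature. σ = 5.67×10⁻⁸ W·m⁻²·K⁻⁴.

T ≈ 295 K

At steady state, absorbed solar power + internal power = radiated power.
Absorbed: α·S·A_cross = 0.53·604·2.490 = 797.1 W (cross-section A).
Total input = 797.1 + 338 = 1135 W.
Radiated: εσ·A_surf·T⁴ with A_surf = 2A = 4.980 m².
T⁴ = 1135/(0.53·5.67×10⁻⁸·4.980) = 7.585×10⁹ K⁴.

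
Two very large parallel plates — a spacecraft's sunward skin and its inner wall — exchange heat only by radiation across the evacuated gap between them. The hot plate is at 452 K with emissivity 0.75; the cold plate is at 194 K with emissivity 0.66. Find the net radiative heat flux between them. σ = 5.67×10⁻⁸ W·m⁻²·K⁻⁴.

For two infinite grey parallel plates, q = σ(T₁⁴ − T₂⁴)/(1/ε₁ + 1/ε₂ − 1).
T₁⁴ − T₂⁴ = 4.174×10¹⁰ − 1.416×10⁹ = 4.032×10¹⁰ K⁴.
1/ε₁ + 1/ε₂ − 1 = 1.333 + 1.515 − 1 = 1.848.
q = 5.67×10⁻⁸ × 4.032×10¹⁰ / 1.848.

q ≈ 1240 W/m²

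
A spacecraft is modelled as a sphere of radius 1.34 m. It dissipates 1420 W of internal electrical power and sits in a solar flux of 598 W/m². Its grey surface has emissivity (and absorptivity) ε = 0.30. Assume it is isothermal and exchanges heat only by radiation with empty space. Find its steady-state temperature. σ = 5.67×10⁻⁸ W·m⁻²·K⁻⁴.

At steady state, absorbed solar power + internal power = radiated power.
Absorbed: α·S·A_cross = 0.30·598·5.641 = 1012 W (cross-section πr²).
Total input = 1012 + 1420 = 2432 W.
Radiated: εσ·A_surf·T⁴ with A_surf = 4πr² = 22.56 m².
T⁴ = 2432/(0.30·5.67×10⁻⁸·22.56) = 6.336×10⁹ K⁴.

T ≈ 282 K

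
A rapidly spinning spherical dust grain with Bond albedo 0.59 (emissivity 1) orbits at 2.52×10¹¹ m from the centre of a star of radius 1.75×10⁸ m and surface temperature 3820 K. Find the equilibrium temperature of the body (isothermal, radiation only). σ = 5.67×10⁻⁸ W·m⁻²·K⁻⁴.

T ≈ 57.0 K

The star's surface emits σT_*⁴; at distance d the flux is S = σT_*⁴(R_*/d)².
S = 5.67×10⁻⁸·(3820)⁴·(1.75×10⁸/2.52×10¹¹)² = 5.823 W/m².
For an isothermal sphere T⁴ = (1−a)S/(4σ) = 1.053×10⁷ K⁴.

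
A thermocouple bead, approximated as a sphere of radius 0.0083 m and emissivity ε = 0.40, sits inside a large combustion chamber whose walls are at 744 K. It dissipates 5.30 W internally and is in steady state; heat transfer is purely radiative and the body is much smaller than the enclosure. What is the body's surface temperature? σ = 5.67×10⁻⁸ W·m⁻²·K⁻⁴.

T ≈ 871 K

For a small grey body in a large enclosure, net radiated power = εσA(T⁴ − T_w⁴).
Steady state: P = εσA(T⁴ − T_w⁴) with A = 4πr² = 8.657×10⁻⁴ m².
T⁴ = P/(εσA) + T_w⁴ = 5.30/(0.40·5.67×10⁻⁸·8.657×10⁻⁴) + (744)⁴
    = 2.699×10¹¹ + 3.064×10¹¹ = 5.763×10¹¹ K⁴.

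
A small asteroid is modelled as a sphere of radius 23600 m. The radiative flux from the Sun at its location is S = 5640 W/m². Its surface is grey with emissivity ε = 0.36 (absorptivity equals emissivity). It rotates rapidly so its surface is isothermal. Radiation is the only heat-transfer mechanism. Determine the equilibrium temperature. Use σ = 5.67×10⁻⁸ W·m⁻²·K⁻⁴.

At equilibrium, absorbed power = emitted power.
Absorbing cross-section = πr² = 1.750×10⁹ m²; emitting surface = 4πr² = 6.999×10⁹ m² (ratio 4).
εS·A_cross = εσ·A_surf·T⁴  ⇒  T⁴ = S/(4σ)   (ε cancels).
T⁴ = 5640/(4·5.67×10⁻⁸) = 2.487×10¹⁰ K⁴.
T = (2.487×10¹⁰)^(1/4).

T ≈ 397 K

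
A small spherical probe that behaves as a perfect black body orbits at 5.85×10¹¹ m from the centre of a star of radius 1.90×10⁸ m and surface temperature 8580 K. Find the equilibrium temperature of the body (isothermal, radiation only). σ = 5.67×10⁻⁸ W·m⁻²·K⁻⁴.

The star's surface emits σT_*⁴; at distance d the flux is S = σT_*⁴(R_*/d)².
S = 5.67×10⁻⁸·(8580)⁴·(1.90×10⁸/5.85×10¹¹)² = 32.41 W/m².
For an isothermal sphere T⁴ = (1−a)S/(4σ) = 1.429×10⁸ K⁴.

T ≈ 109 K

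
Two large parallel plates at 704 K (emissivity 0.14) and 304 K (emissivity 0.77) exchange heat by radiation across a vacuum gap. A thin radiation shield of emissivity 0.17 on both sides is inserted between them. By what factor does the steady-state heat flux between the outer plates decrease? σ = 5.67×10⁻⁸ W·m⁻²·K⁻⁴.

factor ≈ 2.45

Without shield: q₀ = σΔ(T⁴)/(1/ε₁+1/ε₂−1) with denominator 7.442.
With shield the two gaps are in series; the resistances add: (1/ε₁+1/ε_s−1)+(1/ε_s+1/ε₂−1) = 12.03+6.181 = 18.21.
Heat-flux ratio q₀/q = 18.21/7.442.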